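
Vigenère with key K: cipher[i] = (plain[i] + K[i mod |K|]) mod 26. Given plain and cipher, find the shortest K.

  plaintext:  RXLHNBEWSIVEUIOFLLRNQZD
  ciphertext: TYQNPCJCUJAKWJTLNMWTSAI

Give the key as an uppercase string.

CBFG

  i= 0: T-R =  2 → C
  i= 1: Y-X =  1 → B
  i= 2: Q-L =  5 → F
  i= 3: N-H =  6 → G
  i= 4: P-N =  2 → C
  i= 5: C-B =  1 → B
  i= 6: J-E =  5 → F
  i= 7: C-W =  6 → G
  i= 8: U-S =  2 → C
  i= 9: J-I =  1 → B
  i=10: A-V =  5 → F
  i=11: K-E =  6 → G
  i=12: W-U =  2 → C
  i=13: J-I =  1 → B
  i=14: T-O =  5 → F
  i=15: L-F =  6 → G
  i=16: N-L =  2 → C
  i=17: M-L =  1 → B
  i=18: W-R =  5 → F
  i=19: T-N =  6 → G
  i=20: S-Q =  2 → C
  i=21: A-Z =  1 → B
  i=22: I-D =  5 → F
  shifts repeat with period 4: CBFG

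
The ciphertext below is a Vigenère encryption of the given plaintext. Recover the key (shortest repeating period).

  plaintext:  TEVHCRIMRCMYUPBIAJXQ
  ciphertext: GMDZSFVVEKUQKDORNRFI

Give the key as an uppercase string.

NIISQONJ

  i= 0: G-T = 13 → N
  i= 1: M-E =  8 → I
  i= 2: D-V =  8 → I
  i= 3: Z-H = 18 → S
  i= 4: S-C = 16 → Q
  i= 5: F-R = 14 → O
  i= 6: V-I = 13 → N
  i= 7: V-M =  9 → J
  i= 8: E-R = 13 → N
  i= 9: K-C =  8 → I
  i=10: U-M =  8 → I
  i=11: Q-Y = 18 → S
  i=12: K-U = 16 → Q
  i=13: D-P = 14 → O
  i=14: O-B = 13 → N
  i=15: R-I =  9 → J
  i=16: N-A = 13 → N
  i=17: R-J =  8 → I
  i=18: F-X =  8 → I
  i=19: I-Q = 18 → S
  shifts repeat with period 8: NIISQONJ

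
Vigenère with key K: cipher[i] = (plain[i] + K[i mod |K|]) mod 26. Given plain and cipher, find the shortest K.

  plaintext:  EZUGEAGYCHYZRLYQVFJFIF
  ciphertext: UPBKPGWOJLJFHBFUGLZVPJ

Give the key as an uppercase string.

  i= 0: U-E = 16 → Q
  i= 1: P-Z = 16 → Q
  i= 2: B-U =  7 → H
  i= 3: K-G =  4 → E
  i= 4: P-E = 11 → L
  i= 5: G-A =  6 → G
  i= 6: W-G = 16 → Q
  i= 7: O-Y = 16 → Q
  i= 8: J-C =  7 → H
  i= 9: L-H =  4 → E
  i=10: J-Y = 11 → L
  i=11: F-Z =  6 → G
  i=12: H-R = 16 → Q
  i=13: B-L = 16 → Q
  i=14: F-Y =  7 → H
  i=15: U-Q =  4 → E
  i=16: G-V = 11 → L
  i=17: L-F =  6 → G
  i=18: Z-J = 16 → Q
  i=19: V-F = 16 → Q
  i=20: P-I =  7 → H
  i=21: J-F =  4 → E
  shifts repeat with period 6: QQHELG

QQHELG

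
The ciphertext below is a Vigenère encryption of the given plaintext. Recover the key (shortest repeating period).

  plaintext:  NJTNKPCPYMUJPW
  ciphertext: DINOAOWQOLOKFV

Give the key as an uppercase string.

  i= 0: D-N = 16 → Q
  i= 1: I-J = 25 → Z
  i= 2: N-T = 20 → U
  i= 3: O-N =  1 → B
  i= 4: A-K = 16 → Q
  i= 5: O-P = 25 → Z
  i= 6: W-C = 20 → U
  i= 7: Q-P =  1 → B
  i= 8: O-Y = 16 → Q
  i= 9: L-M = 25 → Z
  i=10: O-U = 20 → U
  i=11: K-J =  1 → B
  i=12: F-P = 16 → Q
  i=13: V-W = 25 → Z
  shifts repeat with period 4: QZUB

QZUB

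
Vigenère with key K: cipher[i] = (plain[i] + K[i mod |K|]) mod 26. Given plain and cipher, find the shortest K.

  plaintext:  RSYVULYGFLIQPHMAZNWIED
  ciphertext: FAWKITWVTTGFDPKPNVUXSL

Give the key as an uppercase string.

  i= 0: F-R = 14 → O
  i= 1: A-S =  8 → I
  i= 2: W-Y = 24 → Y
  i= 3: K-V = 15 → P
  i= 4: I-U = 14 → O
  i= 5: T-L =  8 → I
  i= 6: W-Y = 24 → Y
  i= 7: V-G = 15 → P
  i= 8: T-F = 14 → O
  i= 9: T-L =  8 → I
  i=10: G-I = 24 → Y
  i=11: F-Q = 15 → P
  i=12: D-P = 14 → O
  i=13: P-H =  8 → I
  i=14: K-M = 24 → Y
  i=15: P-A = 15 → P
  i=16: N-Z = 14 → O
  i=17: V-N =  8 → I
  i=18: U-W = 24 → Y
  i=19: X-I = 15 → P
  i=20: S-E = 14 → O
  i=21: L-D =  8 → I
  shifts repeat with period 4: OIYP

OIYP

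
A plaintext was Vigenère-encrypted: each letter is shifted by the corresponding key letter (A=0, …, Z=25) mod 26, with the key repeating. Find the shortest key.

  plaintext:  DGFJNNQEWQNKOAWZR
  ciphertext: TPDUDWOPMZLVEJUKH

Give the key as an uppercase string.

  i= 0: T-D = 16 → Q
  i= 1: P-G =  9 → J
  i= 2: D-F = 24 → Y
  i= 3: U-J = 11 → L
  i= 4: D-N = 16 → Q
  i= 5: W-N =  9 → J
  i= 6: O-Q = 24 → Y
  i= 7: P-E = 11 → L
  i= 8: M-W = 16 → Q
  i= 9: Z-Q =  9 → J
  i=10: L-N = 24 → Y
  i=11: V-K = 11 → L
  i=12: E-O = 16 → Q
  i=13: J-A =  9 → J
  i=14: U-W = 24 → Y
  i=15: K-Z = 11 → L
  i=16: H-R = 16 → Q
  shifts repeat with period 4: QJYL

QJYL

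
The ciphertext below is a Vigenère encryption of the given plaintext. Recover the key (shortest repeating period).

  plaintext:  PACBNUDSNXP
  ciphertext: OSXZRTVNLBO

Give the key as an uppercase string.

ZSVYE

  i= 0: O-P = 25 → Z
  i= 1: S-A = 18 → S
  i= 2: X-C = 21 → V
  i= 3: Z-B = 24 → Y
  i= 4: R-N =  4 → E
  i= 5: T-U = 25 → Z
  i= 6: V-D = 18 → S
  i= 7: N-S = 21 → V
  i= 8: L-N = 24 → Y
  i= 9: B-X =  4 → E
  i=10: O-P = 25 → Z
  shifts repeat with period 5: ZSVYE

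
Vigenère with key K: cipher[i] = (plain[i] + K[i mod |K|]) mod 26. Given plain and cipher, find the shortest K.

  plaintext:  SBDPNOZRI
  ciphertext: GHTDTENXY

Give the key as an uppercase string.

  i= 0: G-S = 14 → O
  i= 1: H-B =  6 → G
  i= 2: T-D = 16 → Q
  i= 3: D-P = 14 → O
  i= 4: T-N =  6 → G
  i= 5: E-O = 16 → Q
  i= 6: N-Z = 14 → O
  i= 7: X-R =  6 → G
  i= 8: Y-I = 16 → Q
  shifts repeat with period 3: OGQ

OGQ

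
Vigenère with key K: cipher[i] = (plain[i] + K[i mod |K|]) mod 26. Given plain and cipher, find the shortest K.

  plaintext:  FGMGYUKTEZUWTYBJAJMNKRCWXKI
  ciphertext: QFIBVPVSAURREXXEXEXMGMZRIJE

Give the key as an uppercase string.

LZWVXV

  i= 0: Q-F = 11 → L
  i= 1: F-G = 25 → Z
  i= 2: I-M = 22 → W
  i= 3: B-G = 21 → V
  i= 4: V-Y = 23 → X
  i= 5: P-U = 21 → V
  i= 6: V-K = 11 → L
  i= 7: S-T = 25 → Z
  i= 8: A-E = 22 → W
  i= 9: U-Z = 21 → V
  i=10: R-U = 23 → X
  i=11: R-W = 21 → V
  i=12: E-T = 11 → L
  i=13: X-Y = 25 → Z
  i=14: X-B = 22 → W
  i=15: E-J = 21 → V
  i=16: X-A = 23 → X
  i=17: E-J = 21 → V
  i=18: X-M = 11 → L
  i=19: M-N = 25 → Z
  i=20: G-K = 22 → W
  i=21: M-R = 21 → V
  i=22: Z-C = 23 → X
  i=23: R-W = 21 → V
  i=24: I-X = 11 → L
  i=25: J-K = 25 → Z
  i=26: E-I = 22 → W
  shifts repeat with period 6: LZWVXV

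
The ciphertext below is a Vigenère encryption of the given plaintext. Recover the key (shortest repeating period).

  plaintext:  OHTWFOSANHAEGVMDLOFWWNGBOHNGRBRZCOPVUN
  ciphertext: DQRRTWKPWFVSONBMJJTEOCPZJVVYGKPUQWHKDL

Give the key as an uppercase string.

PJYVOIS

  i= 0: D-O = 15 → P
  i= 1: Q-H =  9 → J
  i= 2: R-T = 24 → Y
  i= 3: R-W = 21 → V
  i= 4: T-F = 14 → O
  i= 5: W-O =  8 → I
  i= 6: K-S = 18 → S
  i= 7: P-A = 15 → P
  i= 8: W-N =  9 → J
  i= 9: F-H = 24 → Y
  i=10: V-A = 21 → V
  i=11: S-E = 14 → O
  i=12: O-G =  8 → I
  i=13: N-V = 18 → S
  i=14: B-M = 15 → P
  i=15: M-D =  9 → J
  i=16: J-L = 24 → Y
  i=17: J-O = 21 → V
  i=18: T-F = 14 → O
  i=19: E-W =  8 → I
  i=20: O-W = 18 → S
  i=21: C-N = 15 → P
  i=22: P-G =  9 → J
  i=23: Z-B = 24 → Y
  i=24: J-O = 21 → V
  i=25: V-H = 14 → O
  i=26: V-N =  8 → I
  i=27: Y-G = 18 → S
  i=28: G-R = 15 → P
  i=29: K-B =  9 → J
  i=30: P-R = 24 → Y
  i=31: U-Z = 21 → V
  i=32: Q-C = 14 → O
  i=33: W-O =  8 → I
  i=34: H-P = 18 → S
  i=35: K-V = 15 → P
  i=36: D-U =  9 → J
  i=37: L-N = 24 → Y
  shifts repeat with period 7: PJYVOIS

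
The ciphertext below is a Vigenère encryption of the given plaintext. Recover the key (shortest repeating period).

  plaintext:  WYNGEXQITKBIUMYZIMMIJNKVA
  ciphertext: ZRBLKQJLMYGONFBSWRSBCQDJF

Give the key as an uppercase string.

  i= 0: Z-W =  3 → D
  i= 1: R-Y = 19 → T
  i= 2: B-N = 14 → O
  i= 3: L-G =  5 → F
  i= 4: K-E =  6 → G
  i= 5: Q-X = 19 → T
  i= 6: J-Q = 19 → T
  i= 7: L-I =  3 → D
  i= 8: M-T = 19 → T
  i= 9: Y-K = 14 → O
  i=10: G-B =  5 → F
  i=11: O-I =  6 → G
  i=12: N-U = 19 → T
  i=13: F-M = 19 → T
  i=14: B-Y =  3 → D
  i=15: S-Z = 19 → T
  i=16: W-I = 14 → O
  i=17: R-M =  5 → F
  i=18: S-M =  6 → G
  i=19: B-I = 19 → T
  i=20: C-J = 19 → T
  i=21: Q-N =  3 → D
  i=22: D-K = 19 → T
  i=23: J-V = 14 → O
  i=24: F-A =  5 → F
  shifts repeat with period 7: DTOFGTT

DTOFGTT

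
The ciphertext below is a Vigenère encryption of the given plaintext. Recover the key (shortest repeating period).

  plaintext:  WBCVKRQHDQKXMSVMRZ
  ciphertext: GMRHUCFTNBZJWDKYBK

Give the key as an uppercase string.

  i= 0: G-W = 10 → K
  i= 1: M-B = 11 → L
  i= 2: R-C = 15 → P
  i= 3: H-V = 12 → M
  i= 4: U-K = 10 → K
  i= 5: C-R = 11 → L
  i= 6: F-Q = 15 → P
  i= 7: T-H = 12 → M
  i= 8: N-D = 10 → K
  i= 9: B-Q = 11 → L
  i=10: Z-K = 15 → P
  i=11: J-X = 12 → M
  i=12: W-M = 10 → K
  i=13: D-S = 11 → L
  i=14: K-V = 15 → P
  i=15: Y-M = 12 → M
  i=16: B-R = 10 → K
  i=17: K-Z = 11 → L
  shifts repeat with period 4: KLPM

KLPM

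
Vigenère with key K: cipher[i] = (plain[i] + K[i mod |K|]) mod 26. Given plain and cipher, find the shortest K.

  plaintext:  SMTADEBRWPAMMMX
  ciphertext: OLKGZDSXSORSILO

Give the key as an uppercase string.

  i= 0: O-S = 22 → W
  i= 1: L-M = 25 → Z
  i= 2: K-T = 17 → R
  i= 3: G-A =  6 → G
  i= 4: Z-D = 22 → W
  i= 5: D-E = 25 → Z
  i= 6: S-B = 17 → R
  i= 7: X-R =  6 → G
  i= 8: S-W = 22 → W
  i= 9: O-P = 25 → Z
  i=10: R-A = 17 → R
  i=11: S-M =  6 → G
  i=12: I-M = 22 → W
  i=13: L-M = 25 → Z
  i=14: O-X = 17 → R
  shifts repeat with period 4: WZRG

WZRG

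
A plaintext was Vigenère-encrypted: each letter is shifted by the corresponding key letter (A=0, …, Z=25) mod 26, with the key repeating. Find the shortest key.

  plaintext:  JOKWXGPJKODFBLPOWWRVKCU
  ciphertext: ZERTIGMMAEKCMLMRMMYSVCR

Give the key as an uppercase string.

  i= 0: Z-J = 16 → Q
  i= 1: E-O = 16 → Q
  i= 2: R-K =  7 → H
  i= 3: T-W = 23 → X
  i= 4: I-X = 11 → L
  i= 5: G-G =  0 → A
  i= 6: M-P = 23 → X
  i= 7: M-J =  3 → D
  i= 8: A-K = 16 → Q
  i= 9: E-O = 16 → Q
  i=10: K-D =  7 → H
  i=11: C-F = 23 → X
  i=12: M-B = 11 → L
  i=13: L-L =  0 → A
  i=14: M-P = 23 → X
  i=15: R-O =  3 → D
  i=16: M-W = 16 → Q
  i=17: M-W = 16 → Q
  i=18: Y-R =  7 → H
  i=19: S-V = 23 → X
  i=20: V-K = 11 → L
  i=21: C-C =  0 → A
  i=22: R-U = 23 → X
  shifts repeat with period 8: QQHXLAXD

QQHXLAXD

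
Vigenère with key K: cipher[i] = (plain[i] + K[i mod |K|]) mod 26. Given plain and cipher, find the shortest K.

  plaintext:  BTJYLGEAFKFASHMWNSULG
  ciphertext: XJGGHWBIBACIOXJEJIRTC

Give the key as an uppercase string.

  i= 0: X-B = 22 → W
  i= 1: J-T = 16 → Q
  i= 2: G-J = 23 → X
  i= 3: G-Y =  8 → I
  i= 4: H-L = 22 → W
  i= 5: W-G = 16 → Q
  i= 6: B-E = 23 → X
  i= 7: I-A =  8 → I
  i= 8: B-F = 22 → W
  i= 9: A-K = 16 → Q
  i=10: C-F = 23 → X
  i=11: I-A =  8 → I
  i=12: O-S = 22 → W
  i=13: X-H = 16 → Q
  i=14: J-M = 23 → X
  i=15: E-W =  8 → I
  i=16: J-N = 22 → W
  i=17: I-S = 16 → Q
  i=18: R-U = 23 → X
  i=19: T-L =  8 → I
  i=20: C-G = 22 → W
  shifts repeat with period 4: WQXI

WQXI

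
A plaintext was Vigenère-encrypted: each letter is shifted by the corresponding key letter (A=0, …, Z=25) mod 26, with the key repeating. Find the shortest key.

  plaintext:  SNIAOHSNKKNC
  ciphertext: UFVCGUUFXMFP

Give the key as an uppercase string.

  i= 0: U-S =  2 → C
  i= 1: F-N = 18 → S
  i= 2: V-I = 13 → N
  i= 3: C-A =  2 → C
  i= 4: G-O = 18 → S
  i= 5: U-H = 13 → N
  i= 6: U-S =  2 → C
  i= 7: F-N = 18 → S
  i= 8: X-K = 13 → N
  i= 9: M-K =  2 → C
  i=10: F-N = 18 → S
  i=11: P-C = 13 → N
  shifts repeat with period 3: CSN

CSN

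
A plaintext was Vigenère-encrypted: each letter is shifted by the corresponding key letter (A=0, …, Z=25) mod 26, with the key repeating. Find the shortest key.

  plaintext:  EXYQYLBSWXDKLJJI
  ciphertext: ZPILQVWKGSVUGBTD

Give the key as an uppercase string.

  i= 0: Z-E = 21 → V
  i= 1: P-X = 18 → S
  i= 2: I-Y = 10 → K
  i= 3: L-Q = 21 → V
  i= 4: Q-Y = 18 → S
  i= 5: V-L = 10 → K
  i= 6: W-B = 21 → V
  i= 7: K-S = 18 → S
  i= 8: G-W = 10 → K
  i= 9: S-X = 21 → V
  i=10: V-D = 18 → S
  i=11: U-K = 10 → K
  i=12: G-L = 21 → V
  i=13: B-J = 18 → S
  i=14: T-J = 10 → K
  i=15: D-I = 21 → V
  shifts repeat with period 3: VSK

VSK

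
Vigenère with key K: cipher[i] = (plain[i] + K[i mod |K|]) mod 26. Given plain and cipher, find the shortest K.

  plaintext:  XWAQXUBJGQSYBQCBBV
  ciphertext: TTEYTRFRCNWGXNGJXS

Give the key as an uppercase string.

WXEI

  i= 0: T-X = 22 → W
  i= 1: T-W = 23 → X
  i= 2: E-A =  4 → E
  i= 3: Y-Q =  8 → I
  i= 4: T-X = 22 → W
  i= 5: R-U = 23 → X
  i= 6: F-B =  4 → E
  i= 7: R-J =  8 → I
  i= 8: C-G = 22 → W
  i= 9: N-Q = 23 → X
  i=10: W-S =  4 → E
  i=11: G-Y =  8 → I
  i=12: X-B = 22 → W
  i=13: N-Q = 23 → X
  i=14: G-C =  4 → E
  i=15: J-B =  8 → I
  i=16: X-B = 22 → W
  i=17: S-V = 23 → X
  shifts repeat with period 4: WXEI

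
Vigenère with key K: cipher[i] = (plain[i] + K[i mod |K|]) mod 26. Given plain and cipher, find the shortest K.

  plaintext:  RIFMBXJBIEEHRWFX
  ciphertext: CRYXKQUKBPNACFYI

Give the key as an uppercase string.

  i= 0: C-R = 11 → L
  i= 1: R-I =  9 → J
  i= 2: Y-F = 19 → T
  i= 3: X-M = 11 → L
  i= 4: K-B =  9 → J
  i= 5: Q-X = 19 → T
  i= 6: U-J = 11 → L
  i= 7: K-B =  9 → J
  i= 8: B-I = 19 → T
  i= 9: P-E = 11 → L
  i=10: N-E =  9 → J
  i=11: A-H = 19 → T
  i=12: C-R = 11 → L
  i=13: F-W =  9 → J
  i=14: Y-F = 19 → T
  i=15: I-X = 11 → L
  shifts repeat with period 3: LJT

LJT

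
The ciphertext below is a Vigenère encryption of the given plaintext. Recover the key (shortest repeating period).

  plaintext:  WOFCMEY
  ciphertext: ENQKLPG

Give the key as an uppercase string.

IZL

  i= 0: E-W =  8 → I
  i= 1: N-O = 25 → Z
  i= 2: Q-F = 11 → L
  i= 3: K-C =  8 → I
  i= 4: L-M = 25 → Z
  i= 5: P-E = 11 → L
  i= 6: G-Y =  8 → I
  shifts repeat with period 3: IZL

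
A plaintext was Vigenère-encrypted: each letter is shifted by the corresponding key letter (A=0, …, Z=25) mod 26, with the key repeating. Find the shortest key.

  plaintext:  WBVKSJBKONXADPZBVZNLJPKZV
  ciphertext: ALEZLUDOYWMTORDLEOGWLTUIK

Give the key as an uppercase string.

EKJPTLC

  i= 0: A-W =  4 → E
  i= 1: L-B = 10 → K
  i= 2: E-V =  9 → J
  i= 3: Z-K = 15 → P
  i= 4: L-S = 19 → T
  i= 5: U-J = 11 → L
  i= 6: D-B =  2 → C
  i= 7: O-K =  4 → E
  i= 8: Y-O = 10 → K
  i= 9: W-N =  9 → J
  i=10: M-X = 15 → P
  i=11: T-A = 19 → T
  i=12: O-D = 11 → L
  i=13: R-P =  2 → C
  i=14: D-Z =  4 → E
  i=15: L-B = 10 → K
  i=16: E-V =  9 → J
  i=17: O-Z = 15 → P
  i=18: G-N = 19 → T
  i=19: W-L = 11 → L
  i=20: L-J =  2 → C
  i=21: T-P =  4 → E
  i=22: U-K = 10 → K
  i=23: I-Z =  9 → J
  i=24: K-V = 15 → P
  shifts repeat with period 7: EKJPTLC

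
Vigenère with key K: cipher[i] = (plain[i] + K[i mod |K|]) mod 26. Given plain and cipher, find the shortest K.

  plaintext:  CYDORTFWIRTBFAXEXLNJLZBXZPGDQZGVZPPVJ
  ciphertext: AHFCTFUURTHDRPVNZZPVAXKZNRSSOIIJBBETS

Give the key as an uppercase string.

YJCOCMP

  i= 0: A-C = 24 → Y
  i= 1: H-Y =  9 → J
  i= 2: F-D =  2 → C
  i= 3: C-O = 14 → O
  i= 4: T-R =  2 → C
  i= 5: F-T = 12 → M
  i= 6: U-F = 15 → P
  i= 7: U-W = 24 → Y
  i= 8: R-I =  9 → J
  i= 9: T-R =  2 → C
  i=10: H-T = 14 → O
  i=11: D-B =  2 → C
  i=12: R-F = 12 → M
  i=13: P-A = 15 → P
  i=14: V-X = 24 → Y
  i=15: N-E =  9 → J
  i=16: Z-X =  2 → C
  i=17: Z-L = 14 → O
  i=18: P-N =  2 → C
  i=19: V-J = 12 → M
  i=20: A-L = 15 → P
  i=21: X-Z = 24 → Y
  i=22: K-B =  9 → J
  i=23: Z-X =  2 → C
  i=24: N-Z = 14 → O
  i=25: R-P =  2 → C
  i=26: S-G = 12 → M
  i=27: S-D = 15 → P
  i=28: O-Q = 24 → Y
  i=29: I-Z =  9 → J
  i=30: I-G =  2 → C
  i=31: J-V = 14 → O
  i=32: B-Z =  2 → C
  i=33: B-P = 12 → M
  i=34: E-P = 15 → P
  i=35: T-V = 24 → Y
  i=36: S-J =  9 → J
  shifts repeat with period 7: YJCOCMP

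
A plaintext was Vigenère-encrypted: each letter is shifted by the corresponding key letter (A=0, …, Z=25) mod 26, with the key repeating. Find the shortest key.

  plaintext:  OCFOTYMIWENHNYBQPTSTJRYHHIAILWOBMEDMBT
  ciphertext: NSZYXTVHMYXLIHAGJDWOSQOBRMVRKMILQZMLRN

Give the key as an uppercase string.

  i= 0: N-O = 25 → Z
  i= 1: S-C = 16 → Q
  i= 2: Z-F = 20 → U
  i= 3: Y-O = 10 → K
  i= 4: X-T =  4 → E
  i= 5: T-Y = 21 → V
  i= 6: V-M =  9 → J
  i= 7: H-I = 25 → Z
  i= 8: M-W = 16 → Q
  i= 9: Y-E = 20 → U
  i=10: X-N = 10 → K
  i=11: L-H =  4 → E
  i=12: I-N = 21 → V
  i=13: H-Y =  9 → J
  i=14: A-B = 25 → Z
  i=15: G-Q = 16 → Q
  i=16: J-P = 20 → U
  i=17: D-T = 10 → K
  i=18: W-S =  4 → E
  i=19: O-T = 21 → V
  i=20: S-J =  9 → J
  i=21: Q-R = 25 → Z
  i=22: O-Y = 16 → Q
  i=23: B-H = 20 → U
  i=24: R-H = 10 → K
  i=25: M-I =  4 → E
  i=26: V-A = 21 → V
  i=27: R-I =  9 → J
  i=28: K-L = 25 → Z
  i=29: M-W = 16 → Q
  i=30: I-O = 20 → U
  i=31: L-B = 10 → K
  i=32: Q-M =  4 → E
  i=33: Z-E = 21 → V
  i=34: M-D =  9 → J
  i=35: L-M = 25 → Z
  i=36: R-B = 16 → Q
  i=37: N-T = 20 → U
  shifts repeat with period 7: ZQUKEVJ

ZQUKEVJ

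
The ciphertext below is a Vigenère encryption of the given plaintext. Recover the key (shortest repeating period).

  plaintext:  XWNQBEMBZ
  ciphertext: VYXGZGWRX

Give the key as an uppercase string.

  i= 0: V-X = 24 → Y
  i= 1: Y-W =  2 → C
  i= 2: X-N = 10 → K
  i= 3: G-Q = 16 → Q
  i= 4: Z-B = 24 → Y
  i= 5: G-E =  2 → C
  i= 6: W-M = 10 → K
  i= 7: R-B = 16 → Q
  i= 8: X-Z = 24 → Y
  shifts repeat with period 4: YCKQ

YCKQ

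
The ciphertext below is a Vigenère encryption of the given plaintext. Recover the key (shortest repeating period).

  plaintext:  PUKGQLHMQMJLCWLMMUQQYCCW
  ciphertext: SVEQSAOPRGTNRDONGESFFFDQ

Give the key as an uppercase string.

  i= 0: S-P =  3 → D
  i= 1: V-U =  1 → B
  i= 2: E-K = 20 → U
  i= 3: Q-G = 10 → K
  i= 4: S-Q =  2 → C
  i= 5: A-L = 15 → P
  i= 6: O-H =  7 → H
  i= 7: P-M =  3 → D
  i= 8: R-Q =  1 → B
  i= 9: G-M = 20 → U
  i=10: T-J = 10 → K
  i=11: N-L =  2 → C
  i=12: R-C = 15 → P
  i=13: D-W =  7 → H
  i=14: O-L =  3 → D
  i=15: N-M =  1 → B
  i=16: G-M = 20 → U
  i=17: E-U = 10 → K
  i=18: S-Q =  2 → C
  i=19: F-Q = 15 → P
  i=20: F-Y =  7 → H
  i=21: F-C =  3 → D
  i=22: D-C =  1 → B
  i=23: Q-W = 20 → U
  shifts repeat with period 7: DBUKCPH

DBUKCPH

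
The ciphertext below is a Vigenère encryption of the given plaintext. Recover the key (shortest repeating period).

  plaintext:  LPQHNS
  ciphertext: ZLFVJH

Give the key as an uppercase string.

OWP

  i= 0: Z-L = 14 → O
  i= 1: L-P = 22 → W
  i= 2: F-Q = 15 → P
  i= 3: V-H = 14 → O
  i= 4: J-N = 22 → W
  i= 5: H-S = 15 → P
  shifts repeat with period 3: OWP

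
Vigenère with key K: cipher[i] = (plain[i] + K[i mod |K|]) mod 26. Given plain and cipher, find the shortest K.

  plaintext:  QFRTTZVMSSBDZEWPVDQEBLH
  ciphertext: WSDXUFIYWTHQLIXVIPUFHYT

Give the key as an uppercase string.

GNMEB

  i= 0: W-Q =  6 → G
  i= 1: S-F = 13 → N
  i= 2: D-R = 12 → M
  i= 3: X-T =  4 → E
  i= 4: U-T =  1 → B
  i= 5: F-Z =  6 → G
  i= 6: I-V = 13 → N
  i= 7: Y-M = 12 → M
  i= 8: W-S =  4 → E
  i= 9: T-S =  1 → B
  i=10: H-B =  6 → G
  i=11: Q-D = 13 → N
  i=12: L-Z = 12 → M
  i=13: I-E =  4 → E
  i=14: X-W =  1 → B
  i=15: V-P =  6 → G
  i=16: I-V = 13 → N
  i=17: P-D = 12 → M
  i=18: U-Q =  4 → E
  i=19: F-E =  1 → B
  i=20: H-B =  6 → G
  i=21: Y-L = 13 → N
  i=22: T-H = 12 → M
  shifts repeat with period 5: GNMEB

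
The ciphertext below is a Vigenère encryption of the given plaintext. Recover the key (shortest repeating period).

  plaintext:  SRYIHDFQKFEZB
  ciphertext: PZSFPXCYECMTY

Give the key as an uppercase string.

XIU

  i= 0: P-S = 23 → X
  i= 1: Z-R =  8 → I
  i= 2: S-Y = 20 → U
  i= 3: F-I = 23 → X
  i= 4: P-H =  8 → I
  i= 5: X-D = 20 → U
  i= 6: C-F = 23 → X
  i= 7: Y-Q =  8 → I
  i= 8: E-K = 20 → U
  i= 9: C-F = 23 → X
  i=10: M-E =  8 → I
  i=11: T-Z = 20 → U
  i=12: Y-B = 23 → X
  shifts repeat with period 3: XIU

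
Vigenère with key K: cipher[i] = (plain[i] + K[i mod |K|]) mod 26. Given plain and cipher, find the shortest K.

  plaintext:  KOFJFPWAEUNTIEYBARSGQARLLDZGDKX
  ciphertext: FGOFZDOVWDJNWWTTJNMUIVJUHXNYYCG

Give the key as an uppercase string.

  i= 0: F-K = 21 → V
  i= 1: G-O = 18 → S
  i= 2: O-F =  9 → J
  i= 3: F-J = 22 → W
  i= 4: Z-F = 20 → U
  i= 5: D-P = 14 → O
  i= 6: O-W = 18 → S
  i= 7: V-A = 21 → V
  i= 8: W-E = 18 → S
  i= 9: D-U =  9 → J
  i=10: J-N = 22 → W
  i=11: N-T = 20 → U
  i=12: W-I = 14 → O
  i=13: W-E = 18 → S
  i=14: T-Y = 21 → V
  i=15: T-B = 18 → S
  i=16: J-A =  9 → J
  i=17: N-R = 22 → W
  i=18: M-S = 20 → U
  i=19: U-G = 14 → O
  i=20: I-Q = 18 → S
  i=21: V-A = 21 → V
  i=22: J-R = 18 → S
  i=23: U-L =  9 → J
  i=24: H-L = 22 → W
  i=25: X-D = 20 → U
  i=26: N-Z = 14 → O
  i=27: Y-G = 18 → S
  i=28: Y-D = 21 → V
  i=29: C-K = 18 → S
  i=30: G-X =  9 → J
  shifts repeat with period 7: VSJWUOS

VSJWUOS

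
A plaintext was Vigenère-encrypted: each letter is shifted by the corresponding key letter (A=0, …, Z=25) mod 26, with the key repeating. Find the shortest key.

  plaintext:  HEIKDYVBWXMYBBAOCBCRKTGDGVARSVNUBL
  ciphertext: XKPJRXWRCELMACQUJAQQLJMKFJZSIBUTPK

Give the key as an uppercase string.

  i= 0: X-H = 16 → Q
  i= 1: K-E =  6 → G
  i= 2: P-I =  7 → H
  i= 3: J-K = 25 → Z
  i= 4: R-D = 14 → O
  i= 5: X-Y = 25 → Z
  i= 6: W-V =  1 → B
  i= 7: R-B = 16 → Q
  i= 8: C-W =  6 → G
  i= 9: E-X =  7 → H
  i=10: L-M = 25 → Z
  i=11: M-Y = 14 → O
  i=12: A-B = 25 → Z
  i=13: C-B =  1 → B
  i=14: Q-A = 16 → Q
  i=15: U-O =  6 → G
  i=16: J-C =  7 → H
  i=17: A-B = 25 → Z
  i=18: Q-C = 14 → O
  i=19: Q-R = 25 → Z
  i=20: L-K =  1 → B
  i=21: J-T = 16 → Q
  i=22: M-G =  6 → G
  i=23: K-D =  7 → H
  i=24: F-G = 25 → Z
  i=25: J-V = 14 → O
  i=26: Z-A = 25 → Z
  i=27: S-R =  1 → B
  i=28: I-S = 16 → Q
  i=29: B-V =  6 → G
  i=30: U-N =  7 → H
  i=31: T-U = 25 → Z
  i=32: P-B = 14 → O
  i=33: K-L = 25 → Z
  shifts repeat with period 7: QGHZOZB

QGHZOZB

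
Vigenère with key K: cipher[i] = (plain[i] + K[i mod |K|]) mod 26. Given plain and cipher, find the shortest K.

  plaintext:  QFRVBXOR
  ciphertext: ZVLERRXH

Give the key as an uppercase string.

  i= 0: Z-Q =  9 → J
  i= 1: V-F = 16 → Q
  i= 2: L-R = 20 → U
  i= 3: E-V =  9 → J
  i= 4: R-B = 16 → Q
  i= 5: R-X = 20 → U
  i= 6: X-O =  9 → J
  i= 7: H-R = 16 → Q
  shifts repeat with period 3: JQU

JQU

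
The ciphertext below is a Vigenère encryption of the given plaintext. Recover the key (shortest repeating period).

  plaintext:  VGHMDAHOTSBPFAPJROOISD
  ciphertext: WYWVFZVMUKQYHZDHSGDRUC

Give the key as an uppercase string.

  i= 0: W-V =  1 → B
  i= 1: Y-G = 18 → S
  i= 2: W-H = 15 → P
  i= 3: V-M =  9 → J
  i= 4: F-D =  2 → C
  i= 5: Z-A = 25 → Z
  i= 6: V-H = 14 → O
  i= 7: M-O = 24 → Y
  i= 8: U-T =  1 → B
  i= 9: K-S = 18 → S
  i=10: Q-B = 15 → P
  i=11: Y-P =  9 → J
  i=12: H-F =  2 → C
  i=13: Z-A = 25 → Z
  i=14: D-P = 14 → O
  i=15: H-J = 24 → Y
  i=16: S-R =  1 → B
  i=17: G-O = 18 → S
  i=18: D-O = 15 → P
  i=19: R-I =  9 → J
  i=20: U-S =  2 → C
  i=21: C-D = 25 → Z
  shifts repeat with period 8: BSPJCZOY

BSPJCZOY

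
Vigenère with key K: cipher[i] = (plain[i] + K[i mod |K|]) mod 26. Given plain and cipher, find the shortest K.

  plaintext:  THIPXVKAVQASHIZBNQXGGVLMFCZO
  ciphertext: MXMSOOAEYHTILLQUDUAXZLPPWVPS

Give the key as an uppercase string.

TQEDR

  i= 0: M-T = 19 → T
  i= 1: X-H = 16 → Q
  i= 2: M-I =  4 → E
  i= 3: S-P =  3 → D
  i= 4: O-X = 17 → R
  i= 5: O-V = 19 → T
  i= 6: A-K = 16 → Q
  i= 7: E-A =  4 → E
  i= 8: Y-V =  3 → D
  i= 9: H-Q = 17 → R
  i=10: T-A = 19 → T
  i=11: I-S = 16 → Q
  i=12: L-H =  4 → E
  i=13: L-I =  3 → D
  i=14: Q-Z = 17 → R
  i=15: U-B = 19 → T
  i=16: D-N = 16 → Q
  i=17: U-Q =  4 → E
  i=18: A-X =  3 → D
  i=19: X-G = 17 → R
  i=20: Z-G = 19 → T
  i=21: L-V = 16 → Q
  i=22: P-L =  4 → E
  i=23: P-M =  3 → D
  i=24: W-F = 17 → R
  i=25: V-C = 19 → T
  i=26: P-Z = 16 → Q
  i=27: S-O =  4 → E
  shifts repeat with period 5: TQEDR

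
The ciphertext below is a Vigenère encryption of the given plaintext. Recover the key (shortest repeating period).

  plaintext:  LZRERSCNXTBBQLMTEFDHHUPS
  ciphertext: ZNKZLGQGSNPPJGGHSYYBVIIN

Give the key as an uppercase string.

OOTVU

  i= 0: Z-L = 14 → O
  i= 1: N-Z = 14 → O
  i= 2: K-R = 19 → T
  i= 3: Z-E = 21 → V
  i= 4: L-R = 20 → U
  i= 5: G-S = 14 → O
  i= 6: Q-C = 14 → O
  i= 7: G-N = 19 → T
  i= 8: S-X = 21 → V
  i= 9: N-T = 20 → U
  i=10: P-B = 14 → O
  i=11: P-B = 14 → O
  i=12: J-Q = 19 → T
  i=13: G-L = 21 → V
  i=14: G-M = 20 → U
  i=15: H-T = 14 → O
  i=16: S-E = 14 → O
  i=17: Y-F = 19 → T
  i=18: Y-D = 21 → V
  i=19: B-H = 20 → U
  i=20: V-H = 14 → O
  i=21: I-U = 14 → O
  i=22: I-P = 19 → T
  i=23: N-S = 21 → V
  shifts repeat with period 5: OOTVU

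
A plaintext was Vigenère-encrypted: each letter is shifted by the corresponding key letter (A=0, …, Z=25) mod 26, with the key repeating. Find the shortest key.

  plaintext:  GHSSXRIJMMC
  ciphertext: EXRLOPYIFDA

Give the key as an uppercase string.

YQZTR

  i= 0: E-G = 24 → Y
  i= 1: X-H = 16 → Q
  i= 2: R-S = 25 → Z
  i= 3: L-S = 19 → T
  i= 4: O-X = 17 → R
  i= 5: P-R = 24 → Y
  i= 6: Y-I = 16 → Q
  i= 7: I-J = 25 → Z
  i= 8: F-M = 19 → T
  i= 9: D-M = 17 → R
  i=10: A-C = 24 → Y
  shifts repeat with period 5: YQZTR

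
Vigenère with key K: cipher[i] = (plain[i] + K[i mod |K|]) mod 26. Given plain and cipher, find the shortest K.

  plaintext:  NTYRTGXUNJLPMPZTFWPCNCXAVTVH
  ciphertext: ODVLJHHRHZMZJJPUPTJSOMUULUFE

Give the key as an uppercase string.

BKXUQ

  i= 0: O-N =  1 → B
  i= 1: D-T = 10 → K
  i= 2: V-Y = 23 → X
  i= 3: L-R = 20 → U
  i= 4: J-T = 16 → Q
  i= 5: H-G =  1 → B
  i= 6: H-X = 10 → K
  i= 7: R-U = 23 → X
  i= 8: H-N = 20 → U
  i= 9: Z-J = 16 → Q
  i=10: M-L =  1 → B
  i=11: Z-P = 10 → K
  i=12: J-M = 23 → X
  i=13: J-P = 20 → U
  i=14: P-Z = 16 → Q
  i=15: U-T =  1 → B
  i=16: P-F = 10 → K
  i=17: T-W = 23 → X
  i=18: J-P = 20 → U
  i=19: S-C = 16 → Q
  i=20: O-N =  1 → B
  i=21: M-C = 10 → K
  i=22: U-X = 23 → X
  i=23: U-A = 20 → U
  i=24: L-V = 16 → Q
  i=25: U-T =  1 → B
  i=26: F-V = 10 → K
  i=27: E-H = 23 → X
  shifts repeat with period 5: BKXUQ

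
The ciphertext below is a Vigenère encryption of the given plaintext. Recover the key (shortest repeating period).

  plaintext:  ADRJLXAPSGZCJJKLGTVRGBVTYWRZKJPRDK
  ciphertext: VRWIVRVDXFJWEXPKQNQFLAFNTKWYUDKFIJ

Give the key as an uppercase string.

VOFZKU

  i= 0: V-A = 21 → V
  i= 1: R-D = 14 → O
  i= 2: W-R =  5 → F
  i= 3: I-J = 25 → Z
  i= 4: V-L = 10 → K
  i= 5: R-X = 20 → U
  i= 6: V-A = 21 → V
  i= 7: D-P = 14 → O
  i= 8: X-S =  5 → F
  i= 9: F-G = 25 → Z
  i=10: J-Z = 10 → K
  i=11: W-C = 20 → U
  i=12: E-J = 21 → V
  i=13: X-J = 14 → O
  i=14: P-K =  5 → F
  i=15: K-L = 25 → Z
  i=16: Q-G = 10 → K
  i=17: N-T = 20 → U
  i=18: Q-V = 21 → V
  i=19: F-R = 14 → O
  i=20: L-G =  5 → F
  i=21: A-B = 25 → Z
  i=22: F-V = 10 → K
  i=23: N-T = 20 → U
  i=24: T-Y = 21 → V
  i=25: K-W = 14 → O
  i=26: W-R =  5 → F
  i=27: Y-Z = 25 → Z
  i=28: U-K = 10 → K
  i=29: D-J = 20 → U
  i=30: K-P = 21 → V
  i=31: F-R = 14 → O
  i=32: I-D =  5 → F
  i=33: J-K = 25 → Z
  shifts repeat with period 6: VOFZKU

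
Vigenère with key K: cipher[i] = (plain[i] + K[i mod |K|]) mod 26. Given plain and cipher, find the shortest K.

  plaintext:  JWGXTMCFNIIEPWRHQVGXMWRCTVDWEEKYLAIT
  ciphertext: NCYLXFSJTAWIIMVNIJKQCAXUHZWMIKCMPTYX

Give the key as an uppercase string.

EGSOETQ

  i= 0: N-J =  4 → E
  i= 1: C-W =  6 → G
  i= 2: Y-G = 18 → S
  i= 3: L-X = 14 → O
  i= 4: X-T =  4 → E
  i= 5: F-M = 19 → T
  i= 6: S-C = 16 → Q
  i= 7: J-F =  4 → E
  i= 8: T-N =  6 → G
  i= 9: A-I = 18 → S
  i=10: W-I = 14 → O
  i=11: I-E =  4 → E
  i=12: I-P = 19 → T
  i=13: M-W = 16 → Q
  i=14: V-R =  4 → E
  i=15: N-H =  6 → G
  i=16: I-Q = 18 → S
  i=17: J-V = 14 → O
  i=18: K-G =  4 → E
  i=19: Q-X = 19 → T
  i=20: C-M = 16 → Q
  i=21: A-W =  4 → E
  i=22: X-R =  6 → G
  i=23: U-C = 18 → S
  i=24: H-T = 14 → O
  i=25: Z-V =  4 → E
  i=26: W-D = 19 → T
  i=27: M-W = 16 → Q
  i=28: I-E =  4 → E
  i=29: K-E =  6 → G
  i=30: C-K = 18 → S
  i=31: M-Y = 14 → O
  i=32: P-L =  4 → E
  i=33: T-A = 19 → T
  i=34: Y-I = 16 → Q
  i=35: X-T =  4 → E
  shifts repeat with period 7: EGSOETQ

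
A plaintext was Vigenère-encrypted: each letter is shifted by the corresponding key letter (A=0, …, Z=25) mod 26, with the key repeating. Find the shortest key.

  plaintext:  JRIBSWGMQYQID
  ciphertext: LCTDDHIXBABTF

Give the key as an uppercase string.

  i= 0: L-J =  2 → C
  i= 1: C-R = 11 → L
  i= 2: T-I = 11 → L
  i= 3: D-B =  2 → C
  i= 4: D-S = 11 → L
  i= 5: H-W = 11 → L
  i= 6: I-G =  2 → C
  i= 7: X-M = 11 → L
  i= 8: B-Q = 11 → L
  i= 9: A-Y =  2 → C
  i=10: B-Q = 11 → L
  i=11: T-I = 11 → L
  i=12: F-D =  2 → C
  shifts repeat with period 3: CLL

CLL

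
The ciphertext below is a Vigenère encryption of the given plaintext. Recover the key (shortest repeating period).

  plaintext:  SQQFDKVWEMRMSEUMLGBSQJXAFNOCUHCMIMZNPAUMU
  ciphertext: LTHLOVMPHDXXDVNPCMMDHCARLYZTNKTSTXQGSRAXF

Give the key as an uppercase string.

  i= 0: L-S = 19 → T
  i= 1: T-Q =  3 → D
  i= 2: H-Q = 17 → R
  i= 3: L-F =  6 → G
  i= 4: O-D = 11 → L
  i= 5: V-K = 11 → L
  i= 6: M-V = 17 → R
  i= 7: P-W = 19 → T
  i= 8: H-E =  3 → D
  i= 9: D-M = 17 → R
  i=10: X-R =  6 → G
  i=11: X-M = 11 → L
  i=12: D-S = 11 → L
  i=13: V-E = 17 → R
  i=14: N-U = 19 → T
  i=15: P-M =  3 → D
  i=16: C-L = 17 → R
  i=17: M-G =  6 → G
  i=18: M-B = 11 → L
  i=19: D-S = 11 → L
  i=20: H-Q = 17 → R
  i=21: C-J = 19 → T
  i=22: A-X =  3 → D
  i=23: R-A = 17 → R
  i=24: L-F =  6 → G
  i=25: Y-N = 11 → L
  i=26: Z-O = 11 → L
  i=27: T-C = 17 → R
  i=28: N-U = 19 → T
  i=29: K-H =  3 → D
  i=30: T-C = 17 → R
  i=31: S-M =  6 → G
  i=32: T-I = 11 → L
  i=33: X-M = 11 → L
  i=34: Q-Z = 17 → R
  i=35: G-N = 19 → T
  i=36: S-P =  3 → D
  i=37: R-A = 17 → R
  i=38: A-U =  6 → G
  i=39: X-M = 11 → L
  i=40: F-U = 11 → L
  shifts repeat with period 7: TDRGLLR

TDRGLLR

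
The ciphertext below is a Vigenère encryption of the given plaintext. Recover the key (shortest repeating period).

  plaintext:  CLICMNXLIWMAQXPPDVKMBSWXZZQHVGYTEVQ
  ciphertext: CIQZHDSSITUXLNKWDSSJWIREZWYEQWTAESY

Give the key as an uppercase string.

  i= 0: C-C =  0 → A
  i= 1: I-L = 23 → X
  i= 2: Q-I =  8 → I
  i= 3: Z-C = 23 → X
  i= 4: H-M = 21 → V
  i= 5: D-N = 16 → Q
  i= 6: S-X = 21 → V
  i= 7: S-L =  7 → H
  i= 8: I-I =  0 → A
  i= 9: T-W = 23 → X
  i=10: U-M =  8 → I
  i=11: X-A = 23 → X
  i=12: L-Q = 21 → V
  i=13: N-X = 16 → Q
  i=14: K-P = 21 → V
  i=15: W-P =  7 → H
  i=16: D-D =  0 → A
  i=17: S-V = 23 → X
  i=18: S-K =  8 → I
  i=19: J-M = 23 → X
  i=20: W-B = 21 → V
  i=21: I-S = 16 → Q
  i=22: R-W = 21 → V
  i=23: E-X =  7 → H
  i=24: Z-Z =  0 → A
  i=25: W-Z = 23 → X
  i=26: Y-Q =  8 → I
  i=27: E-H = 23 → X
  i=28: Q-V = 21 → V
  i=29: W-G = 16 → Q
  i=30: T-Y = 21 → V
  i=31: A-T =  7 → H
  i=32: E-E =  0 → A
  i=33: S-V = 23 → X
  i=34: Y-Q =  8 → I
  shifts repeat with period 8: AXIXVQVH

AXIXVQVH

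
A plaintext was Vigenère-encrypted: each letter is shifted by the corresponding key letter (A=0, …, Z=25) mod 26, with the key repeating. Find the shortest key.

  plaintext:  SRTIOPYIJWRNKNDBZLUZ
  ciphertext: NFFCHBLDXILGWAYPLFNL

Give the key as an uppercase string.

  i= 0: N-S = 21 → V
  i= 1: F-R = 14 → O
  i= 2: F-T = 12 → M
  i= 3: C-I = 20 → U
  i= 4: H-O = 19 → T
  i= 5: B-P = 12 → M
  i= 6: L-Y = 13 → N
  i= 7: D-I = 21 → V
  i= 8: X-J = 14 → O
  i= 9: I-W = 12 → M
  i=10: L-R = 20 → U
  i=11: G-N = 19 → T
  i=12: W-K = 12 → M
  i=13: A-N = 13 → N
  i=14: Y-D = 21 → V
  i=15: P-B = 14 → O
  i=16: L-Z = 12 → M
  i=17: F-L = 20 → U
  i=18: N-U = 19 → T
  i=19: L-Z = 12 → M
  shifts repeat with period 7: VOMUTMN

VOMUTMN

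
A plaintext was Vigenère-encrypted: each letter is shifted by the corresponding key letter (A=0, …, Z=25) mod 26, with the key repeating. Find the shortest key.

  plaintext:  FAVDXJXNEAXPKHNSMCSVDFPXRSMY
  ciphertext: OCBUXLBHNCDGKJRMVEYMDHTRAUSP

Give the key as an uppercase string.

  i= 0: O-F =  9 → J
  i= 1: C-A =  2 → C
  i= 2: B-V =  6 → G
  i= 3: U-D = 17 → R
  i= 4: X-X =  0 → A
  i= 5: L-J =  2 → C
  i= 6: B-X =  4 → E
  i= 7: H-N = 20 → U
  i= 8: N-E =  9 → J
  i= 9: C-A =  2 → C
  i=10: D-X =  6 → G
  i=11: G-P = 17 → R
  i=12: K-K =  0 → A
  i=13: J-H =  2 → C
  i=14: R-N =  4 → E
  i=15: M-S = 20 → U
  i=16: V-M =  9 → J
  i=17: E-C =  2 → C
  i=18: Y-S =  6 → G
  i=19: M-V = 17 → R
  i=20: D-D =  0 → A
  i=21: H-F =  2 → C
  i=22: T-P =  4 → E
  i=23: R-X = 20 → U
  i=24: A-R =  9 → J
  i=25: U-S =  2 → C
  i=26: S-M =  6 → G
  i=27: P-Y = 17 → R
  shifts repeat with period 8: JCGRACEU

JCGRACEU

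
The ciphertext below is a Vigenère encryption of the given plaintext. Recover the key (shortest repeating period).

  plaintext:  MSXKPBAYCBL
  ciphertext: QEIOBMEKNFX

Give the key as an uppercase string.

EML

  i= 0: Q-M =  4 → E
  i= 1: E-S = 12 → M
  i= 2: I-X = 11 → L
  i= 3: O-K =  4 → E
  i= 4: B-P = 12 → M
  i= 5: M-B = 11 → L
  i= 6: E-A =  4 → E
  i= 7: K-Y = 12 → M
  i= 8: N-C = 11 → L
  i= 9: F-B =  4 → E
  i=10: X-L = 12 → M
  shifts repeat with period 3: EML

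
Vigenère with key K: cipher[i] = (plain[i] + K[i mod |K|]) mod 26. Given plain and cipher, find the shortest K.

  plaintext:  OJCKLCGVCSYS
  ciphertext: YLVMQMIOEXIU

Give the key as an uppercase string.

KCTCF

  i= 0: Y-O = 10 → K
  i= 1: L-J =  2 → C
  i= 2: V-C = 19 → T
  i= 3: M-K =  2 → C
  i= 4: Q-L =  5 → F
  i= 5: M-C = 10 → K
  i= 6: I-G =  2 → C
  i= 7: O-V = 19 → T
  i= 8: E-C =  2 → C
  i= 9: X-S =  5 → F
  i=10: I-Y = 10 → K
  i=11: U-S =  2 → C
  shifts repeat with period 5: KCTCF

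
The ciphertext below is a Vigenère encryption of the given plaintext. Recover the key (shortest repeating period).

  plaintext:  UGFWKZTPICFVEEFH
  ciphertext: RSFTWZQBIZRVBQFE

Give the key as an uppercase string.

XMA

  i= 0: R-U = 23 → X
  i= 1: S-G = 12 → M
  i= 2: F-F =  0 → A
  i= 3: T-W = 23 → X
  i= 4: W-K = 12 → M
  i= 5: Z-Z =  0 → A
  i= 6: Q-T = 23 → X
  i= 7: B-P = 12 → M
  i= 8: I-I =  0 → A
  i= 9: Z-C = 23 → X
  i=10: R-F = 12 → M
  i=11: V-V =  0 → A
  i=12: B-E = 23 → X
  i=13: Q-E = 12 → M
  i=14: F-F =  0 → A
  i=15: E-H = 23 → X
  shifts repeat with period 3: XMA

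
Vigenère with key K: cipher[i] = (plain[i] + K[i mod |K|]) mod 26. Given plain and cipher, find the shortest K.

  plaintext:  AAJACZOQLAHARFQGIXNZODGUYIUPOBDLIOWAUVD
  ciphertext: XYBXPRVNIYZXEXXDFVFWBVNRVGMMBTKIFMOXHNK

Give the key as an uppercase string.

  i= 0: X-A = 23 → X
  i= 1: Y-A = 24 → Y
  i= 2: B-J = 18 → S
  i= 3: X-A = 23 → X
  i= 4: P-C = 13 → N
  i= 5: R-Z = 18 → S
  i= 6: V-O =  7 → H
  i= 7: N-Q = 23 → X
  i= 8: I-L = 23 → X
  i= 9: Y-A = 24 → Y
  i=10: Z-H = 18 → S
  i=11: X-A = 23 → X
  i=12: E-R = 13 → N
  i=13: X-F = 18 → S
  i=14: X-Q =  7 → H
  i=15: D-G = 23 → X
  i=16: F-I = 23 → X
  i=17: V-X = 24 → Y
  i=18: F-N = 18 → S
  i=19: W-Z = 23 → X
  i=20: B-O = 13 → N
  i=21: V-D = 18 → S
  i=22: N-G =  7 → H
  i=23: R-U = 23 → X
  i=24: V-Y = 23 → X
  i=25: G-I = 24 → Y
  i=26: M-U = 18 → S
  i=27: M-P = 23 → X
  i=28: B-O = 13 → N
  i=29: T-B = 18 → S
  i=30: K-D =  7 → H
  i=31: I-L = 23 → X
  i=32: F-I = 23 → X
  i=33: M-O = 24 → Y
  i=34: O-W = 18 → S
  i=35: X-A = 23 → X
  i=36: H-U = 13 → N
  i=37: N-V = 18 → S
  i=38: K-D =  7 → H
  shifts repeat with period 8: XYSXNSHX

XYSXNSHX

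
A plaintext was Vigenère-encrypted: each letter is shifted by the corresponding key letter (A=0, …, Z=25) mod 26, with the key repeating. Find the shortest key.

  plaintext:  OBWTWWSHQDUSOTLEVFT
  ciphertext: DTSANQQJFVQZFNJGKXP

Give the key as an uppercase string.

PSWHRUYC

  i= 0: D-O = 15 → P
  i= 1: T-B = 18 → S
  i= 2: S-W = 22 → W
  i= 3: A-T =  7 → H
  i= 4: N-W = 17 → R
  i= 5: Q-W = 20 → U
  i= 6: Q-S = 24 → Y
  i= 7: J-H =  2 → C
  i= 8: F-Q = 15 → P
  i= 9: V-D = 18 → S
  i=10: Q-U = 22 → W
  i=11: Z-S =  7 → H
  i=12: F-O = 17 → R
  i=13: N-T = 20 → U
  i=14: J-L = 24 → Y
  i=15: G-E =  2 → C
  i=16: K-V = 15 → P
  i=17: X-F = 18 → S
  i=18: P-T = 22 → W
  shifts repeat with period 8: PSWHRUYC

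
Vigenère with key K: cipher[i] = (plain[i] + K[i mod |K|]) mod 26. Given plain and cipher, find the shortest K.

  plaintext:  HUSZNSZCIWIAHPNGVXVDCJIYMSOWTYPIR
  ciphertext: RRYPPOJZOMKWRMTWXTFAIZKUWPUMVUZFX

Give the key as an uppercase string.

  i= 0: R-H = 10 → K
  i= 1: R-U = 23 → X
  i= 2: Y-S =  6 → G
  i= 3: P-Z = 16 → Q
  i= 4: P-N =  2 → C
  i= 5: O-S = 22 → W
  i= 6: J-Z = 10 → K
  i= 7: Z-C = 23 → X
  i= 8: O-I =  6 → G
  i= 9: M-W = 16 → Q
  i=10: K-I =  2 → C
  i=11: W-A = 22 → W
  i=12: R-H = 10 → K
  i=13: M-P = 23 → X
  i=14: T-N =  6 → G
  i=15: W-G = 16 → Q
  i=16: X-V =  2 → C
  i=17: T-X = 22 → W
  i=18: F-V = 10 → K
  i=19: A-D = 23 → X
  i=20: I-C =  6 → G
  i=21: Z-J = 16 → Q
  i=22: K-I =  2 → C
  i=23: U-Y = 22 → W
  i=24: W-M = 10 → K
  i=25: P-S = 23 → X
  i=26: U-O =  6 → G
  i=27: M-W = 16 → Q
  i=28: V-T =  2 → C
  i=29: U-Y = 22 → W
  i=30: Z-P = 10 → K
  i=31: F-I = 23 → X
  i=32: X-R =  6 → G
  shifts repeat with period 6: KXGQCW

KXGQCW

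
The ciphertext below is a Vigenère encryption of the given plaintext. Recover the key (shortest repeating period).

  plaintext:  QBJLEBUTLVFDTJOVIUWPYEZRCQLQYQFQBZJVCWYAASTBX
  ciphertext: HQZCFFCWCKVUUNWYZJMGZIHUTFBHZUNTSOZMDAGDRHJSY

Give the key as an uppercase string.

  i= 0: H-Q = 17 → R
  i= 1: Q-B = 15 → P
  i= 2: Z-J = 16 → Q
  i= 3: C-L = 17 → R
  i= 4: F-E =  1 → B
  i= 5: F-B =  4 → E
  i= 6: C-U =  8 → I
  i= 7: W-T =  3 → D
  i= 8: C-L = 17 → R
  i= 9: K-V = 15 → P
  i=10: V-F = 16 → Q
  i=11: U-D = 17 → R
  i=12: U-T =  1 → B
  i=13: N-J =  4 → E
  i=14: W-O =  8 → I
  i=15: Y-V =  3 → D
  i=16: Z-I = 17 → R
  i=17: J-U = 15 → P
  i=18: M-W = 16 → Q
  i=19: G-P = 17 → R
  i=20: Z-Y =  1 → B
  i=21: I-E =  4 → E
  i=22: H-Z =  8 → I
  i=23: U-R =  3 → D
  i=24: T-C = 17 → R
  i=25: F-Q = 15 → P
  i=26: B-L = 16 → Q
  i=27: H-Q = 17 → R
  i=28: Z-Y =  1 → B
  i=29: U-Q =  4 → E
  i=30: N-F =  8 → I
  i=31: T-Q =  3 → D
  i=32: S-B = 17 → R
  i=33: O-Z = 15 → P
  i=34: Z-J = 16 → Q
  i=35: M-V = 17 → R
  i=36: D-C =  1 → B
  i=37: A-W =  4 → E
  i=38: G-Y =  8 → I
  i=39: D-A =  3 → D
  i=40: R-A = 17 → R
  i=41: H-S = 15 → P
  i=42: J-T = 16 → Q
  i=43: S-B = 17 → R
  i=44: Y-X =  1 → B
  shifts repeat with period 8: RPQRBEID

RPQRBEID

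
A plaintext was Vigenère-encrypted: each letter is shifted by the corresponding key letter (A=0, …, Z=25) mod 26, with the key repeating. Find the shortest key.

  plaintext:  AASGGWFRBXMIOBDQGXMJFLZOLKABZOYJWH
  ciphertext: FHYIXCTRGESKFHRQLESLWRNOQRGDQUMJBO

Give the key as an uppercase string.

FHGCRGOA

  i= 0: F-A =  5 → F
  i= 1: H-A =  7 → H
  i= 2: Y-S =  6 → G
  i= 3: I-G =  2 → C
  i= 4: X-G = 17 → R
  i= 5: C-W =  6 → G
  i= 6: T-F = 14 → O
  i= 7: R-R =  0 → A
  i= 8: G-B =  5 → F
  i= 9: E-X =  7 → H
  i=10: S-M =  6 → G
  i=11: K-I =  2 → C
  i=12: F-O = 17 → R
  i=13: H-B =  6 → G
  i=14: R-D = 14 → O
  i=15: Q-Q =  0 → A
  i=16: L-G =  5 → F
  i=17: E-X =  7 → H
  i=18: S-M =  6 → G
  i=19: L-J =  2 → C
  i=20: W-F = 17 → R
  i=21: R-L =  6 → G
  i=22: N-Z = 14 → O
  i=23: O-O =  0 → A
  i=24: Q-L =  5 → F
  i=25: R-K =  7 → H
  i=26: G-A =  6 → G
  i=27: D-B =  2 → C
  i=28: Q-Z = 17 → R
  i=29: U-O =  6 → G
  i=30: M-Y = 14 → O
  i=31: J-J =  0 → A
  i=32: B-W =  5 → F
  i=33: O-H =  7 → H
  shifts repeat with period 8: FHGCRGOA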